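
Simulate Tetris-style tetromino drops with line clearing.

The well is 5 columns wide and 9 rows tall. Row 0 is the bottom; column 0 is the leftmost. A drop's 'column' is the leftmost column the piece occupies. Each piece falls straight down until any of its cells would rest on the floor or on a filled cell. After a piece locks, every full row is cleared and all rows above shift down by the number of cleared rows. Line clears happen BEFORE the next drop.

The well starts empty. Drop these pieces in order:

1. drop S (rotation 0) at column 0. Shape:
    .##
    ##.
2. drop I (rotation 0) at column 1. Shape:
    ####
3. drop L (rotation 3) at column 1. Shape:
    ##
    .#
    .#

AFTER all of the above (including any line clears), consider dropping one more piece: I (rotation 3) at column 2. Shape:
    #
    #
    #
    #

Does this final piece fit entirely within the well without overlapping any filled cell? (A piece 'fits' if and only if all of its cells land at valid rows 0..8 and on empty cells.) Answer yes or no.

Drop 1: S rot0 at col 0 lands with bottom-row=0; cleared 0 line(s) (total 0); column heights now [1 2 2 0 0], max=2
Drop 2: I rot0 at col 1 lands with bottom-row=2; cleared 0 line(s) (total 0); column heights now [1 3 3 3 3], max=3
Drop 3: L rot3 at col 1 lands with bottom-row=3; cleared 0 line(s) (total 0); column heights now [1 6 6 3 3], max=6
Test piece I rot3 at col 2 (width 1): heights before test = [1 6 6 3 3]; fits = False

Answer: no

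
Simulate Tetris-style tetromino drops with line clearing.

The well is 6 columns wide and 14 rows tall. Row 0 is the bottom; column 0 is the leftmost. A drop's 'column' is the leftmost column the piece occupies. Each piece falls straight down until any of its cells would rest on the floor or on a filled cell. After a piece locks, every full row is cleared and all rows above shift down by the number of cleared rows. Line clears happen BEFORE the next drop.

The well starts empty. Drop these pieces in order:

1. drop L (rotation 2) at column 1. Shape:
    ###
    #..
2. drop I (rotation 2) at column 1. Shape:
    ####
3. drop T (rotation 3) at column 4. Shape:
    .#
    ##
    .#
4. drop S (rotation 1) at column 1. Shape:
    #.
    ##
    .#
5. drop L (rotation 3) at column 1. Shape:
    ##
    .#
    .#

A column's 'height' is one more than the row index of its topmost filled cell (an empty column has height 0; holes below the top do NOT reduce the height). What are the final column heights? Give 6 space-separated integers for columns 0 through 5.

Answer: 0 8 8 3 4 5

Derivation:
Drop 1: L rot2 at col 1 lands with bottom-row=0; cleared 0 line(s) (total 0); column heights now [0 2 2 2 0 0], max=2
Drop 2: I rot2 at col 1 lands with bottom-row=2; cleared 0 line(s) (total 0); column heights now [0 3 3 3 3 0], max=3
Drop 3: T rot3 at col 4 lands with bottom-row=2; cleared 0 line(s) (total 0); column heights now [0 3 3 3 4 5], max=5
Drop 4: S rot1 at col 1 lands with bottom-row=3; cleared 0 line(s) (total 0); column heights now [0 6 5 3 4 5], max=6
Drop 5: L rot3 at col 1 lands with bottom-row=5; cleared 0 line(s) (total 0); column heights now [0 8 8 3 4 5], max=8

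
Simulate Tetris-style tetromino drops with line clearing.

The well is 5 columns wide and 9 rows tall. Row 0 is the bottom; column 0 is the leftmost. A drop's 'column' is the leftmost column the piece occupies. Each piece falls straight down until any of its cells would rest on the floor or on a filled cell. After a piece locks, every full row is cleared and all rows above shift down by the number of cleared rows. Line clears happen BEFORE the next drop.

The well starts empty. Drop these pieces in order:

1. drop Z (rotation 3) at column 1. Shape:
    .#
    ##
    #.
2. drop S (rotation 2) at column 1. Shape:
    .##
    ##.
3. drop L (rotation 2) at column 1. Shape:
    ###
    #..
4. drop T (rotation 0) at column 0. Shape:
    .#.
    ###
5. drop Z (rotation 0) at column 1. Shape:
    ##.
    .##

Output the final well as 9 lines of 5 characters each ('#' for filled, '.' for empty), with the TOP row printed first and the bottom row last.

Drop 1: Z rot3 at col 1 lands with bottom-row=0; cleared 0 line(s) (total 0); column heights now [0 2 3 0 0], max=3
Drop 2: S rot2 at col 1 lands with bottom-row=3; cleared 0 line(s) (total 0); column heights now [0 4 5 5 0], max=5
Drop 3: L rot2 at col 1 lands with bottom-row=4; cleared 0 line(s) (total 0); column heights now [0 6 6 6 0], max=6
Drop 4: T rot0 at col 0 lands with bottom-row=6; cleared 0 line(s) (total 0); column heights now [7 8 7 6 0], max=8
Drop 5: Z rot0 at col 1 lands with bottom-row=7; cleared 0 line(s) (total 0); column heights now [7 9 9 8 0], max=9

Answer: .##..
.###.
###..
.###.
.###.
.##..
..#..
.##..
.#...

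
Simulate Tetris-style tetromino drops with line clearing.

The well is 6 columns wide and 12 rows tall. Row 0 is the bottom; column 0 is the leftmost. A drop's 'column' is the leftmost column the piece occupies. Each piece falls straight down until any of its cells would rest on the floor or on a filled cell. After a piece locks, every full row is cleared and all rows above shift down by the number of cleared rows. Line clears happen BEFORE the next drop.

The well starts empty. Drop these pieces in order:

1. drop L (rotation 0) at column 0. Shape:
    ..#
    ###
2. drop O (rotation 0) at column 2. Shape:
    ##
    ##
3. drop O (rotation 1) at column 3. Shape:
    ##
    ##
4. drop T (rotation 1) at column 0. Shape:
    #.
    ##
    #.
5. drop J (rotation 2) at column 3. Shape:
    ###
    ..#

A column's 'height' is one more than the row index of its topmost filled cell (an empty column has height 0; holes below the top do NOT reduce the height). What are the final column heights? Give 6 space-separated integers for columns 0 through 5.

Drop 1: L rot0 at col 0 lands with bottom-row=0; cleared 0 line(s) (total 0); column heights now [1 1 2 0 0 0], max=2
Drop 2: O rot0 at col 2 lands with bottom-row=2; cleared 0 line(s) (total 0); column heights now [1 1 4 4 0 0], max=4
Drop 3: O rot1 at col 3 lands with bottom-row=4; cleared 0 line(s) (total 0); column heights now [1 1 4 6 6 0], max=6
Drop 4: T rot1 at col 0 lands with bottom-row=1; cleared 0 line(s) (total 0); column heights now [4 3 4 6 6 0], max=6
Drop 5: J rot2 at col 3 lands with bottom-row=5; cleared 0 line(s) (total 0); column heights now [4 3 4 7 7 7], max=7

Answer: 4 3 4 7 7 7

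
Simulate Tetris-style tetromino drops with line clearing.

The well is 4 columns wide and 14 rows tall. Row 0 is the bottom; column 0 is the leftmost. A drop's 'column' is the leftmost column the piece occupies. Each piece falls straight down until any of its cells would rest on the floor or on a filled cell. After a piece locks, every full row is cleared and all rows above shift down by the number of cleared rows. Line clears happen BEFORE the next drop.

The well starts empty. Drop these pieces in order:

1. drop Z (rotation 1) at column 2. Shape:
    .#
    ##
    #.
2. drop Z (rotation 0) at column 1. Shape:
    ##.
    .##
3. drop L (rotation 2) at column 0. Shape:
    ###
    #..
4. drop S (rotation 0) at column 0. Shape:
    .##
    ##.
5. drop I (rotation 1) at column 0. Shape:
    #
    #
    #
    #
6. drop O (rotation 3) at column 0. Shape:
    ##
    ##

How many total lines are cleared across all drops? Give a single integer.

Drop 1: Z rot1 at col 2 lands with bottom-row=0; cleared 0 line(s) (total 0); column heights now [0 0 2 3], max=3
Drop 2: Z rot0 at col 1 lands with bottom-row=3; cleared 0 line(s) (total 0); column heights now [0 5 5 4], max=5
Drop 3: L rot2 at col 0 lands with bottom-row=4; cleared 0 line(s) (total 0); column heights now [6 6 6 4], max=6
Drop 4: S rot0 at col 0 lands with bottom-row=6; cleared 0 line(s) (total 0); column heights now [7 8 8 4], max=8
Drop 5: I rot1 at col 0 lands with bottom-row=7; cleared 0 line(s) (total 0); column heights now [11 8 8 4], max=11
Drop 6: O rot3 at col 0 lands with bottom-row=11; cleared 0 line(s) (total 0); column heights now [13 13 8 4], max=13

Answer: 0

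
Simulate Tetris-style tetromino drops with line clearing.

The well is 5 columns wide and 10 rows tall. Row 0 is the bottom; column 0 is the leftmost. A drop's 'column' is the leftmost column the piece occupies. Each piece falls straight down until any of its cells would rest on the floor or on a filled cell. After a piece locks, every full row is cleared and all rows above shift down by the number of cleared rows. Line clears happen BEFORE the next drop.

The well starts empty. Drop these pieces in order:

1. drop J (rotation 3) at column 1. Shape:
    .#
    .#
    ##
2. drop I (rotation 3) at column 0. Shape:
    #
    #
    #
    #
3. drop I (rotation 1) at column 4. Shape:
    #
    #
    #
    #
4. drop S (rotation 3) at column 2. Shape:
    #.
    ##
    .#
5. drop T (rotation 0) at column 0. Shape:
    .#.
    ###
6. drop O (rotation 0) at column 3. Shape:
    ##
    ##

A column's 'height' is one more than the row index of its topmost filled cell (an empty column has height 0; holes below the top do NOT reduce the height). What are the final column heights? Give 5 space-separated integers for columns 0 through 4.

Answer: 4 6 5 5 5

Derivation:
Drop 1: J rot3 at col 1 lands with bottom-row=0; cleared 0 line(s) (total 0); column heights now [0 1 3 0 0], max=3
Drop 2: I rot3 at col 0 lands with bottom-row=0; cleared 0 line(s) (total 0); column heights now [4 1 3 0 0], max=4
Drop 3: I rot1 at col 4 lands with bottom-row=0; cleared 0 line(s) (total 0); column heights now [4 1 3 0 4], max=4
Drop 4: S rot3 at col 2 lands with bottom-row=2; cleared 0 line(s) (total 0); column heights now [4 1 5 4 4], max=5
Drop 5: T rot0 at col 0 lands with bottom-row=5; cleared 0 line(s) (total 0); column heights now [6 7 6 4 4], max=7
Drop 6: O rot0 at col 3 lands with bottom-row=4; cleared 1 line(s) (total 1); column heights now [4 6 5 5 5], max=6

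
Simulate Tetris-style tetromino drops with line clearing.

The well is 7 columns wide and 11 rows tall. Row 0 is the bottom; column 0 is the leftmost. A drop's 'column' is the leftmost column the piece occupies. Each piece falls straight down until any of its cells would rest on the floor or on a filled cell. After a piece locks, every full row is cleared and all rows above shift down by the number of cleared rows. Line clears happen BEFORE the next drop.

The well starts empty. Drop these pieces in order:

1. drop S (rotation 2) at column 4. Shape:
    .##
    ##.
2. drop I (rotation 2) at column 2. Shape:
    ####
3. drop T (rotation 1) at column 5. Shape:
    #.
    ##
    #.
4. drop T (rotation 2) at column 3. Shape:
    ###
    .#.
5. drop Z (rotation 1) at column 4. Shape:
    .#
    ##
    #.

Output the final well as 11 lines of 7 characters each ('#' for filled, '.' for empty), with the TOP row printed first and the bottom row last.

Answer: .......
.....#.
....##.
....#..
...###.
....##.
.....##
.....#.
..####.
.....##
....##.

Derivation:
Drop 1: S rot2 at col 4 lands with bottom-row=0; cleared 0 line(s) (total 0); column heights now [0 0 0 0 1 2 2], max=2
Drop 2: I rot2 at col 2 lands with bottom-row=2; cleared 0 line(s) (total 0); column heights now [0 0 3 3 3 3 2], max=3
Drop 3: T rot1 at col 5 lands with bottom-row=3; cleared 0 line(s) (total 0); column heights now [0 0 3 3 3 6 5], max=6
Drop 4: T rot2 at col 3 lands with bottom-row=5; cleared 0 line(s) (total 0); column heights now [0 0 3 7 7 7 5], max=7
Drop 5: Z rot1 at col 4 lands with bottom-row=7; cleared 0 line(s) (total 0); column heights now [0 0 3 7 9 10 5], max=10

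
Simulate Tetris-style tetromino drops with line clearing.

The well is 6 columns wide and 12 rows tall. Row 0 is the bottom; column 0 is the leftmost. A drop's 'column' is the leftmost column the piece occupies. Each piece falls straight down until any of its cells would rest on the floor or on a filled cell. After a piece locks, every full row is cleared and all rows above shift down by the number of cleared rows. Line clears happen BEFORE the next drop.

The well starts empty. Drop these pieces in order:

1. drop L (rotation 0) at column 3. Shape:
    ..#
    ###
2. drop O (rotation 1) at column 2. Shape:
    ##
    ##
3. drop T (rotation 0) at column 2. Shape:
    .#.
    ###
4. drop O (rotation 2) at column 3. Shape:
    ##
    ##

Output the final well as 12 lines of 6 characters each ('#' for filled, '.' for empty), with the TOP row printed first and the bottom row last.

Answer: ......
......
......
......
......
...##.
...##.
...#..
..###.
..##..
..##.#
...###

Derivation:
Drop 1: L rot0 at col 3 lands with bottom-row=0; cleared 0 line(s) (total 0); column heights now [0 0 0 1 1 2], max=2
Drop 2: O rot1 at col 2 lands with bottom-row=1; cleared 0 line(s) (total 0); column heights now [0 0 3 3 1 2], max=3
Drop 3: T rot0 at col 2 lands with bottom-row=3; cleared 0 line(s) (total 0); column heights now [0 0 4 5 4 2], max=5
Drop 4: O rot2 at col 3 lands with bottom-row=5; cleared 0 line(s) (total 0); column heights now [0 0 4 7 7 2], max=7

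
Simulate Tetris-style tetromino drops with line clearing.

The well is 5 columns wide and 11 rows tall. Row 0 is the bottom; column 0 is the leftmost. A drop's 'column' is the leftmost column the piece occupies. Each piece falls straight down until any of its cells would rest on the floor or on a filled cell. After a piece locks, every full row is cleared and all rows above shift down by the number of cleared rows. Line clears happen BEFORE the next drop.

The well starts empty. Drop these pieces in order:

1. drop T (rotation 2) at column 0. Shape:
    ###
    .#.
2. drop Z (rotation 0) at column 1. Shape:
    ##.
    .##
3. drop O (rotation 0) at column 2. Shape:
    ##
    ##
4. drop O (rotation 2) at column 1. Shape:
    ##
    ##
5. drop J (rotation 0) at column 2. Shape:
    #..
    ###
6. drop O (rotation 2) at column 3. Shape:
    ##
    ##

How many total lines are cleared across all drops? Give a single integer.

Drop 1: T rot2 at col 0 lands with bottom-row=0; cleared 0 line(s) (total 0); column heights now [2 2 2 0 0], max=2
Drop 2: Z rot0 at col 1 lands with bottom-row=2; cleared 0 line(s) (total 0); column heights now [2 4 4 3 0], max=4
Drop 3: O rot0 at col 2 lands with bottom-row=4; cleared 0 line(s) (total 0); column heights now [2 4 6 6 0], max=6
Drop 4: O rot2 at col 1 lands with bottom-row=6; cleared 0 line(s) (total 0); column heights now [2 8 8 6 0], max=8
Drop 5: J rot0 at col 2 lands with bottom-row=8; cleared 0 line(s) (total 0); column heights now [2 8 10 9 9], max=10
Drop 6: O rot2 at col 3 lands with bottom-row=9; cleared 0 line(s) (total 0); column heights now [2 8 10 11 11], max=11

Answer: 0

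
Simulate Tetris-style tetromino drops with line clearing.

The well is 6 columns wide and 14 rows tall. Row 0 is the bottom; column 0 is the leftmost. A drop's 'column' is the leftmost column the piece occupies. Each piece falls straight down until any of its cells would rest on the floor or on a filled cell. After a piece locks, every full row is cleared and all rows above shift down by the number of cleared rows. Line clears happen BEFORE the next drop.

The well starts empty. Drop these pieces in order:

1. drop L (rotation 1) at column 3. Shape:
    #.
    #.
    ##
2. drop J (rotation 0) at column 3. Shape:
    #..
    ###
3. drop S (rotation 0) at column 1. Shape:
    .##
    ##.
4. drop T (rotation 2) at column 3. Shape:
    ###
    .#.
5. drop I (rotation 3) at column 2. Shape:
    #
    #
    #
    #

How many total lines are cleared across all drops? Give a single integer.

Drop 1: L rot1 at col 3 lands with bottom-row=0; cleared 0 line(s) (total 0); column heights now [0 0 0 3 1 0], max=3
Drop 2: J rot0 at col 3 lands with bottom-row=3; cleared 0 line(s) (total 0); column heights now [0 0 0 5 4 4], max=5
Drop 3: S rot0 at col 1 lands with bottom-row=4; cleared 0 line(s) (total 0); column heights now [0 5 6 6 4 4], max=6
Drop 4: T rot2 at col 3 lands with bottom-row=5; cleared 0 line(s) (total 0); column heights now [0 5 6 7 7 7], max=7
Drop 5: I rot3 at col 2 lands with bottom-row=6; cleared 0 line(s) (total 0); column heights now [0 5 10 7 7 7], max=10

Answer: 0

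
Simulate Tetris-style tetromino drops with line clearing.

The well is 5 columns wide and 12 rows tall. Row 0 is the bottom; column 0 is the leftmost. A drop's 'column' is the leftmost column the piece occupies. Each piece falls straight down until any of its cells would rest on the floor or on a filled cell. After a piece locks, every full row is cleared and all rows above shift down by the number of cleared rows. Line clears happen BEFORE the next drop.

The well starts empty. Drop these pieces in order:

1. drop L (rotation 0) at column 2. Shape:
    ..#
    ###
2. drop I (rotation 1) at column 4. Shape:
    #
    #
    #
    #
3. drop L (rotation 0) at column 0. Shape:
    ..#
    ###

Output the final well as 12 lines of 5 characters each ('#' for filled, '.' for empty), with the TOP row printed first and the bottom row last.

Drop 1: L rot0 at col 2 lands with bottom-row=0; cleared 0 line(s) (total 0); column heights now [0 0 1 1 2], max=2
Drop 2: I rot1 at col 4 lands with bottom-row=2; cleared 0 line(s) (total 0); column heights now [0 0 1 1 6], max=6
Drop 3: L rot0 at col 0 lands with bottom-row=1; cleared 0 line(s) (total 0); column heights now [2 2 3 1 6], max=6

Answer: .....
.....
.....
.....
.....
.....
....#
....#
....#
..#.#
###.#
..###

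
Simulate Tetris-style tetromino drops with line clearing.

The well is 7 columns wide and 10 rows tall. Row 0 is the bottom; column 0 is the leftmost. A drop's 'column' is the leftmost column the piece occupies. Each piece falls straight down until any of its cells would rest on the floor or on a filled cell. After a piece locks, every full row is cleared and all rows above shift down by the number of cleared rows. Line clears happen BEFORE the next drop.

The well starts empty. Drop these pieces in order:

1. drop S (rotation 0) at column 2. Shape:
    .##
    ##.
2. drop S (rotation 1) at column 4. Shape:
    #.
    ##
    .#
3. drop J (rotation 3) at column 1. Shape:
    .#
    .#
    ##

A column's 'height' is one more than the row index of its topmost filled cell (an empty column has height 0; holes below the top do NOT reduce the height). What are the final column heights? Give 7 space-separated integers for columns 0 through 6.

Answer: 0 2 4 2 4 3 0

Derivation:
Drop 1: S rot0 at col 2 lands with bottom-row=0; cleared 0 line(s) (total 0); column heights now [0 0 1 2 2 0 0], max=2
Drop 2: S rot1 at col 4 lands with bottom-row=1; cleared 0 line(s) (total 0); column heights now [0 0 1 2 4 3 0], max=4
Drop 3: J rot3 at col 1 lands with bottom-row=1; cleared 0 line(s) (total 0); column heights now [0 2 4 2 4 3 0], max=4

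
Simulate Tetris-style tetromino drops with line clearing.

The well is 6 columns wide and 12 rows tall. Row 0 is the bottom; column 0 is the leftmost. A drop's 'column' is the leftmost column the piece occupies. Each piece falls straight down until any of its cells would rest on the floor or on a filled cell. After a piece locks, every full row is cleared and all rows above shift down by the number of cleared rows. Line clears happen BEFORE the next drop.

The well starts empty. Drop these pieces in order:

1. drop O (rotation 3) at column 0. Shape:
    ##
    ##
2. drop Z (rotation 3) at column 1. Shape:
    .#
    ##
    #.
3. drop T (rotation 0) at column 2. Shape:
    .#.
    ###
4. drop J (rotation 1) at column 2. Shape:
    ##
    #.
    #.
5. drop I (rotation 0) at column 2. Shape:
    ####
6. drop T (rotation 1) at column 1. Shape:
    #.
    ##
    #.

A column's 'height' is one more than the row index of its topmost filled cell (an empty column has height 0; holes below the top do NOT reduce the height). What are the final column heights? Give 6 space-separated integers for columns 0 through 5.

Drop 1: O rot3 at col 0 lands with bottom-row=0; cleared 0 line(s) (total 0); column heights now [2 2 0 0 0 0], max=2
Drop 2: Z rot3 at col 1 lands with bottom-row=2; cleared 0 line(s) (total 0); column heights now [2 4 5 0 0 0], max=5
Drop 3: T rot0 at col 2 lands with bottom-row=5; cleared 0 line(s) (total 0); column heights now [2 4 6 7 6 0], max=7
Drop 4: J rot1 at col 2 lands with bottom-row=6; cleared 0 line(s) (total 0); column heights now [2 4 9 9 6 0], max=9
Drop 5: I rot0 at col 2 lands with bottom-row=9; cleared 0 line(s) (total 0); column heights now [2 4 10 10 10 10], max=10
Drop 6: T rot1 at col 1 lands with bottom-row=9; cleared 0 line(s) (total 0); column heights now [2 12 11 10 10 10], max=12

Answer: 2 12 11 10 10 10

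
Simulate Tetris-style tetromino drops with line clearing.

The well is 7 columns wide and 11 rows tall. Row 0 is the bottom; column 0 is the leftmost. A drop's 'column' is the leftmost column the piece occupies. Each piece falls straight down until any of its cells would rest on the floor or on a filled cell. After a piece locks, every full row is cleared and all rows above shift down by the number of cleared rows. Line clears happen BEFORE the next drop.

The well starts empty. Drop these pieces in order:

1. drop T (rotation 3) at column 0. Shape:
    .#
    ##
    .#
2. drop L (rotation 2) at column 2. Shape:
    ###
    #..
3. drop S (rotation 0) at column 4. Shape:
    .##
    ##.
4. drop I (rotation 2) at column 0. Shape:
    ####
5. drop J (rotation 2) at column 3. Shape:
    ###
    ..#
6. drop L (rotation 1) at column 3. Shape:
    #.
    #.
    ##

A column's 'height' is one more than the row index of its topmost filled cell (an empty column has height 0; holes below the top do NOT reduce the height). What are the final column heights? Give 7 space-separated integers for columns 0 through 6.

Answer: 4 4 4 9 7 6 4

Derivation:
Drop 1: T rot3 at col 0 lands with bottom-row=0; cleared 0 line(s) (total 0); column heights now [2 3 0 0 0 0 0], max=3
Drop 2: L rot2 at col 2 lands with bottom-row=0; cleared 0 line(s) (total 0); column heights now [2 3 2 2 2 0 0], max=3
Drop 3: S rot0 at col 4 lands with bottom-row=2; cleared 0 line(s) (total 0); column heights now [2 3 2 2 3 4 4], max=4
Drop 4: I rot2 at col 0 lands with bottom-row=3; cleared 0 line(s) (total 0); column heights now [4 4 4 4 3 4 4], max=4
Drop 5: J rot2 at col 3 lands with bottom-row=4; cleared 0 line(s) (total 0); column heights now [4 4 4 6 6 6 4], max=6
Drop 6: L rot1 at col 3 lands with bottom-row=6; cleared 0 line(s) (total 0); column heights now [4 4 4 9 7 6 4], max=9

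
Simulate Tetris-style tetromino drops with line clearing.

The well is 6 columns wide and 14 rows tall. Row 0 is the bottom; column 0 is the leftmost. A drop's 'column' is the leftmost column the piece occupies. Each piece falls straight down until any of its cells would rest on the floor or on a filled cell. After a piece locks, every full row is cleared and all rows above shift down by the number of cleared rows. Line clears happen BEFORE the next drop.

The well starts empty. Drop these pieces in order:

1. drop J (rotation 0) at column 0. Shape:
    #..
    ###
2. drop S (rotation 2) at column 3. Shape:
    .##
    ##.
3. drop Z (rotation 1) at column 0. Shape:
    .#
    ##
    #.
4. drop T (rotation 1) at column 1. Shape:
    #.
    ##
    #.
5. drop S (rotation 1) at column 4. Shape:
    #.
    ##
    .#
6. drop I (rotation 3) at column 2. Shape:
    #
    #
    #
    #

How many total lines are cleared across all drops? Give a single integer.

Drop 1: J rot0 at col 0 lands with bottom-row=0; cleared 0 line(s) (total 0); column heights now [2 1 1 0 0 0], max=2
Drop 2: S rot2 at col 3 lands with bottom-row=0; cleared 0 line(s) (total 0); column heights now [2 1 1 1 2 2], max=2
Drop 3: Z rot1 at col 0 lands with bottom-row=2; cleared 0 line(s) (total 0); column heights now [4 5 1 1 2 2], max=5
Drop 4: T rot1 at col 1 lands with bottom-row=5; cleared 0 line(s) (total 0); column heights now [4 8 7 1 2 2], max=8
Drop 5: S rot1 at col 4 lands with bottom-row=2; cleared 0 line(s) (total 0); column heights now [4 8 7 1 5 4], max=8
Drop 6: I rot3 at col 2 lands with bottom-row=7; cleared 0 line(s) (total 0); column heights now [4 8 11 1 5 4], max=11

Answer: 0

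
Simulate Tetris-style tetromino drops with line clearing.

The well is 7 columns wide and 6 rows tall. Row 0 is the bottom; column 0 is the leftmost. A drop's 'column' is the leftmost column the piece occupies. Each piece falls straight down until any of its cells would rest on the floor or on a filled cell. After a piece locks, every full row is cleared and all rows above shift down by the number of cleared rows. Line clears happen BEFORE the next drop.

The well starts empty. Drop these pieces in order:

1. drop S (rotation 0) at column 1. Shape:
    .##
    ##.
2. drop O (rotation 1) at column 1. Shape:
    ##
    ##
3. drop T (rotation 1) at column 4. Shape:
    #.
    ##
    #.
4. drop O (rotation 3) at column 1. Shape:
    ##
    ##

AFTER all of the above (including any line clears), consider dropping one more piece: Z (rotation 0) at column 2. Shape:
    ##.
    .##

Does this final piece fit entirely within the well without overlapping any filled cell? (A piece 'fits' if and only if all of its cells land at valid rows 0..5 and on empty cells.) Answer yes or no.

Drop 1: S rot0 at col 1 lands with bottom-row=0; cleared 0 line(s) (total 0); column heights now [0 1 2 2 0 0 0], max=2
Drop 2: O rot1 at col 1 lands with bottom-row=2; cleared 0 line(s) (total 0); column heights now [0 4 4 2 0 0 0], max=4
Drop 3: T rot1 at col 4 lands with bottom-row=0; cleared 0 line(s) (total 0); column heights now [0 4 4 2 3 2 0], max=4
Drop 4: O rot3 at col 1 lands with bottom-row=4; cleared 0 line(s) (total 0); column heights now [0 6 6 2 3 2 0], max=6
Test piece Z rot0 at col 2 (width 3): heights before test = [0 6 6 2 3 2 0]; fits = False

Answer: no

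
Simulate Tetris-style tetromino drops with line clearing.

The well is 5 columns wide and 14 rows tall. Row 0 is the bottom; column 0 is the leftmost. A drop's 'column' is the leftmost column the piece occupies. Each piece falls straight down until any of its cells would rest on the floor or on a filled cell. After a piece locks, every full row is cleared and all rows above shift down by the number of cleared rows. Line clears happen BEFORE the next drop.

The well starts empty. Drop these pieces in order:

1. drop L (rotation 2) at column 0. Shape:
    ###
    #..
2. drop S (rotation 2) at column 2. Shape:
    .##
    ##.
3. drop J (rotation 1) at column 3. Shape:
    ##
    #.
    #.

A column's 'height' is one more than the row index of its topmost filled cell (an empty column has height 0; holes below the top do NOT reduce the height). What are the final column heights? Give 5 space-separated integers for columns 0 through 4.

Answer: 2 2 3 7 7

Derivation:
Drop 1: L rot2 at col 0 lands with bottom-row=0; cleared 0 line(s) (total 0); column heights now [2 2 2 0 0], max=2
Drop 2: S rot2 at col 2 lands with bottom-row=2; cleared 0 line(s) (total 0); column heights now [2 2 3 4 4], max=4
Drop 3: J rot1 at col 3 lands with bottom-row=4; cleared 0 line(s) (total 0); column heights now [2 2 3 7 7], max=7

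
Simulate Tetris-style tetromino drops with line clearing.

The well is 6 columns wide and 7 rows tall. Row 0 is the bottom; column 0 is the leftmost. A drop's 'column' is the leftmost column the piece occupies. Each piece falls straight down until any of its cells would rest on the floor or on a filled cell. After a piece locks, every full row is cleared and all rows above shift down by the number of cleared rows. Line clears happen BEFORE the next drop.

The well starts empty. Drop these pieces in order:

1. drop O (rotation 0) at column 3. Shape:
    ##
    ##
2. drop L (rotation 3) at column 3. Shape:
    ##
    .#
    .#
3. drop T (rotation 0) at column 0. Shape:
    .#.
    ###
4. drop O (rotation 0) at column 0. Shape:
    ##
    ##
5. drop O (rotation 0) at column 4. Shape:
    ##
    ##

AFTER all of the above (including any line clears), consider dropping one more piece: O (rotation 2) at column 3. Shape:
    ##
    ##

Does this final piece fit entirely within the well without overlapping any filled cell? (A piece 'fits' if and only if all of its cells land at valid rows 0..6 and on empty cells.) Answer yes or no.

Answer: no

Derivation:
Drop 1: O rot0 at col 3 lands with bottom-row=0; cleared 0 line(s) (total 0); column heights now [0 0 0 2 2 0], max=2
Drop 2: L rot3 at col 3 lands with bottom-row=2; cleared 0 line(s) (total 0); column heights now [0 0 0 5 5 0], max=5
Drop 3: T rot0 at col 0 lands with bottom-row=0; cleared 0 line(s) (total 0); column heights now [1 2 1 5 5 0], max=5
Drop 4: O rot0 at col 0 lands with bottom-row=2; cleared 0 line(s) (total 0); column heights now [4 4 1 5 5 0], max=5
Drop 5: O rot0 at col 4 lands with bottom-row=5; cleared 0 line(s) (total 0); column heights now [4 4 1 5 7 7], max=7
Test piece O rot2 at col 3 (width 2): heights before test = [4 4 1 5 7 7]; fits = False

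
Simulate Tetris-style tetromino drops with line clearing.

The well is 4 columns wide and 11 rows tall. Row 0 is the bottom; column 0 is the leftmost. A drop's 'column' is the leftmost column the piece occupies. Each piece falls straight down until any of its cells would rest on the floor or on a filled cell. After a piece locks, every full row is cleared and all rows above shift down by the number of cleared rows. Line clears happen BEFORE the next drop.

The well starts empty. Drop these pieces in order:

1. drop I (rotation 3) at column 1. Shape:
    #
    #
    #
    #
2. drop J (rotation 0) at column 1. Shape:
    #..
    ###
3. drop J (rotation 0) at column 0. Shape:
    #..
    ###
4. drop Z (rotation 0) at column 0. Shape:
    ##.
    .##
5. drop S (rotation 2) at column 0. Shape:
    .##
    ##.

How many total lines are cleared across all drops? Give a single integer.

Drop 1: I rot3 at col 1 lands with bottom-row=0; cleared 0 line(s) (total 0); column heights now [0 4 0 0], max=4
Drop 2: J rot0 at col 1 lands with bottom-row=4; cleared 0 line(s) (total 0); column heights now [0 6 5 5], max=6
Drop 3: J rot0 at col 0 lands with bottom-row=6; cleared 0 line(s) (total 0); column heights now [8 7 7 5], max=8
Drop 4: Z rot0 at col 0 lands with bottom-row=7; cleared 0 line(s) (total 0); column heights now [9 9 8 5], max=9
Drop 5: S rot2 at col 0 lands with bottom-row=9; cleared 0 line(s) (total 0); column heights now [10 11 11 5], max=11

Answer: 0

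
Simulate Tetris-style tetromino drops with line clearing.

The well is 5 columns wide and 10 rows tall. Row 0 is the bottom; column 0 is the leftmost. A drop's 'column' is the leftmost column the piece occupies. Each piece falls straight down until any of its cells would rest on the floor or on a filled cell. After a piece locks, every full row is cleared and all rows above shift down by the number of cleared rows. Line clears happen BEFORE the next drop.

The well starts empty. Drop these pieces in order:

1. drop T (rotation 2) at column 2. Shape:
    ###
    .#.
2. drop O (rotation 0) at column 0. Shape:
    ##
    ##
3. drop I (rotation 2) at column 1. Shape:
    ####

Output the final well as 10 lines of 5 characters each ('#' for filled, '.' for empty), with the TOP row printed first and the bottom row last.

Drop 1: T rot2 at col 2 lands with bottom-row=0; cleared 0 line(s) (total 0); column heights now [0 0 2 2 2], max=2
Drop 2: O rot0 at col 0 lands with bottom-row=0; cleared 1 line(s) (total 1); column heights now [1 1 0 1 0], max=1
Drop 3: I rot2 at col 1 lands with bottom-row=1; cleared 0 line(s) (total 1); column heights now [1 2 2 2 2], max=2

Answer: .....
.....
.....
.....
.....
.....
.....
.....
.####
##.#.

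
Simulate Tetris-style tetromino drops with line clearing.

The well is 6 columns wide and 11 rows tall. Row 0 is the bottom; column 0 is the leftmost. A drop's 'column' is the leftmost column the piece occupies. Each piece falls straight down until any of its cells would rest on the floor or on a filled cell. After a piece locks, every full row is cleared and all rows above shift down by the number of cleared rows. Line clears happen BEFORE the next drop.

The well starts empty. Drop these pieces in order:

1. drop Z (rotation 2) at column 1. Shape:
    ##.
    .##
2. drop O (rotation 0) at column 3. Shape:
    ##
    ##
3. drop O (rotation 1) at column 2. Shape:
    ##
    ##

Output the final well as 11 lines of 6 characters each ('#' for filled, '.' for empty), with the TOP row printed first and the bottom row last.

Answer: ......
......
......
......
......
......
..##..
..##..
...##.
.####.
..##..

Derivation:
Drop 1: Z rot2 at col 1 lands with bottom-row=0; cleared 0 line(s) (total 0); column heights now [0 2 2 1 0 0], max=2
Drop 2: O rot0 at col 3 lands with bottom-row=1; cleared 0 line(s) (total 0); column heights now [0 2 2 3 3 0], max=3
Drop 3: O rot1 at col 2 lands with bottom-row=3; cleared 0 line(s) (total 0); column heights now [0 2 5 5 3 0], max=5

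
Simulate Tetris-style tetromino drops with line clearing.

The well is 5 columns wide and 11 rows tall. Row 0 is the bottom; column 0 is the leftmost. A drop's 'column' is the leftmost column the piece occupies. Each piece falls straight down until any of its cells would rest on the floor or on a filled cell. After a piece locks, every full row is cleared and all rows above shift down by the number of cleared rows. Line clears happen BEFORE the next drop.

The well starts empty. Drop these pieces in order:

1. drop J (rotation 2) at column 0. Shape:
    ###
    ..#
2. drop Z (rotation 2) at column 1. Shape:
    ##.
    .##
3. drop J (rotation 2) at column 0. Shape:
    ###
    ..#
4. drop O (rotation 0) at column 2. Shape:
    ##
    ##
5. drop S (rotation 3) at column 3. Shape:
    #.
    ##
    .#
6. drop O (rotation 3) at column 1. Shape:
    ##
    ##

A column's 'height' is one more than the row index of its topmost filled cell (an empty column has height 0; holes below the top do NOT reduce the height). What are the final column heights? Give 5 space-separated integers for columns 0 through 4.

Drop 1: J rot2 at col 0 lands with bottom-row=0; cleared 0 line(s) (total 0); column heights now [2 2 2 0 0], max=2
Drop 2: Z rot2 at col 1 lands with bottom-row=2; cleared 0 line(s) (total 0); column heights now [2 4 4 3 0], max=4
Drop 3: J rot2 at col 0 lands with bottom-row=4; cleared 0 line(s) (total 0); column heights now [6 6 6 3 0], max=6
Drop 4: O rot0 at col 2 lands with bottom-row=6; cleared 0 line(s) (total 0); column heights now [6 6 8 8 0], max=8
Drop 5: S rot3 at col 3 lands with bottom-row=7; cleared 0 line(s) (total 0); column heights now [6 6 8 10 9], max=10
Drop 6: O rot3 at col 1 lands with bottom-row=8; cleared 0 line(s) (total 0); column heights now [6 10 10 10 9], max=10

Answer: 6 10 10 10 9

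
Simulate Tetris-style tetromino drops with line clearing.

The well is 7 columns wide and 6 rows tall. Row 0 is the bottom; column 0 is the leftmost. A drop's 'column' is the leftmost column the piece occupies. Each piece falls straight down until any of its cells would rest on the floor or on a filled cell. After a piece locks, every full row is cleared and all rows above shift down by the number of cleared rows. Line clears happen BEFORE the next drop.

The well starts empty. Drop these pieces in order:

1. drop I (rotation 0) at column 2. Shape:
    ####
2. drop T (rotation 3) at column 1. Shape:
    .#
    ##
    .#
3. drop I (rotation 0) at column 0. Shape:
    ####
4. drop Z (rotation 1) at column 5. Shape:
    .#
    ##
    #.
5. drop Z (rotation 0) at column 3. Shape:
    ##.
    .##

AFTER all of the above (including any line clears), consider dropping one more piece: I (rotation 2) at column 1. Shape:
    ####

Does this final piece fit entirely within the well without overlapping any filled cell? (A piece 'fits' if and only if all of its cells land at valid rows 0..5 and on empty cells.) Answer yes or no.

Drop 1: I rot0 at col 2 lands with bottom-row=0; cleared 0 line(s) (total 0); column heights now [0 0 1 1 1 1 0], max=1
Drop 2: T rot3 at col 1 lands with bottom-row=1; cleared 0 line(s) (total 0); column heights now [0 3 4 1 1 1 0], max=4
Drop 3: I rot0 at col 0 lands with bottom-row=4; cleared 0 line(s) (total 0); column heights now [5 5 5 5 1 1 0], max=5
Drop 4: Z rot1 at col 5 lands with bottom-row=1; cleared 0 line(s) (total 0); column heights now [5 5 5 5 1 3 4], max=5
Drop 5: Z rot0 at col 3 lands with bottom-row=4; cleared 0 line(s) (total 0); column heights now [5 5 5 6 6 5 4], max=6
Test piece I rot2 at col 1 (width 4): heights before test = [5 5 5 6 6 5 4]; fits = False

Answer: no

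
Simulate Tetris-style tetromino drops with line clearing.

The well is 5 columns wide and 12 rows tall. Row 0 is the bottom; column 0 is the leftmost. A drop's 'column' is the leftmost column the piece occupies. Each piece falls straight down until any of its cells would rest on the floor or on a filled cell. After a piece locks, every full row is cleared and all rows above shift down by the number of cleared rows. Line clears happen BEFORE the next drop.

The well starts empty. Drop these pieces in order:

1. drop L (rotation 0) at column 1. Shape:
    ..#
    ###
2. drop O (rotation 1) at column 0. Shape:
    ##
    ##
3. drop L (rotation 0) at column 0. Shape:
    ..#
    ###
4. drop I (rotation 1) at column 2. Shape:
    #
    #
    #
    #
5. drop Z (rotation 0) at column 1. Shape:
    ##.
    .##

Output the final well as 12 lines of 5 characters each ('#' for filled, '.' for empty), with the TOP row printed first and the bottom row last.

Drop 1: L rot0 at col 1 lands with bottom-row=0; cleared 0 line(s) (total 0); column heights now [0 1 1 2 0], max=2
Drop 2: O rot1 at col 0 lands with bottom-row=1; cleared 0 line(s) (total 0); column heights now [3 3 1 2 0], max=3
Drop 3: L rot0 at col 0 lands with bottom-row=3; cleared 0 line(s) (total 0); column heights now [4 4 5 2 0], max=5
Drop 4: I rot1 at col 2 lands with bottom-row=5; cleared 0 line(s) (total 0); column heights now [4 4 9 2 0], max=9
Drop 5: Z rot0 at col 1 lands with bottom-row=9; cleared 0 line(s) (total 0); column heights now [4 11 11 10 0], max=11

Answer: .....
.##..
..##.
..#..
..#..
..#..
..#..
..#..
###..
##...
##.#.
.###.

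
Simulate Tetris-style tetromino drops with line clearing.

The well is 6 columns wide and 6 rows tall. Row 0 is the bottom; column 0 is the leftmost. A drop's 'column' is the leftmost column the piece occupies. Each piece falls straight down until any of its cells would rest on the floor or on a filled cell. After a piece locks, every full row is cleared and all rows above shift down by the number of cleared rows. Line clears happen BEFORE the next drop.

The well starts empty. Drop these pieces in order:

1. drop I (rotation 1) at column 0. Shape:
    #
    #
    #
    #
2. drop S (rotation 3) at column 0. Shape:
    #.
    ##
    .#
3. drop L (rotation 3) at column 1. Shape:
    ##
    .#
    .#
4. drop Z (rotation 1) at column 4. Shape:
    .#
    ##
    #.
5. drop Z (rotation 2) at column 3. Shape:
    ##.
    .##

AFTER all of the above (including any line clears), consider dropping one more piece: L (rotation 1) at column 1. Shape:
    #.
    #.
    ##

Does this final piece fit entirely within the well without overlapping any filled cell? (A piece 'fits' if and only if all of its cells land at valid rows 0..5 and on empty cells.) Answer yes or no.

Drop 1: I rot1 at col 0 lands with bottom-row=0; cleared 0 line(s) (total 0); column heights now [4 0 0 0 0 0], max=4
Drop 2: S rot3 at col 0 lands with bottom-row=3; cleared 0 line(s) (total 0); column heights now [6 5 0 0 0 0], max=6
Drop 3: L rot3 at col 1 lands with bottom-row=3; cleared 0 line(s) (total 0); column heights now [6 6 6 0 0 0], max=6
Drop 4: Z rot1 at col 4 lands with bottom-row=0; cleared 0 line(s) (total 0); column heights now [6 6 6 0 2 3], max=6
Drop 5: Z rot2 at col 3 lands with bottom-row=3; cleared 0 line(s) (total 0); column heights now [6 6 6 5 5 4], max=6
Test piece L rot1 at col 1 (width 2): heights before test = [6 6 6 5 5 4]; fits = False

Answer: no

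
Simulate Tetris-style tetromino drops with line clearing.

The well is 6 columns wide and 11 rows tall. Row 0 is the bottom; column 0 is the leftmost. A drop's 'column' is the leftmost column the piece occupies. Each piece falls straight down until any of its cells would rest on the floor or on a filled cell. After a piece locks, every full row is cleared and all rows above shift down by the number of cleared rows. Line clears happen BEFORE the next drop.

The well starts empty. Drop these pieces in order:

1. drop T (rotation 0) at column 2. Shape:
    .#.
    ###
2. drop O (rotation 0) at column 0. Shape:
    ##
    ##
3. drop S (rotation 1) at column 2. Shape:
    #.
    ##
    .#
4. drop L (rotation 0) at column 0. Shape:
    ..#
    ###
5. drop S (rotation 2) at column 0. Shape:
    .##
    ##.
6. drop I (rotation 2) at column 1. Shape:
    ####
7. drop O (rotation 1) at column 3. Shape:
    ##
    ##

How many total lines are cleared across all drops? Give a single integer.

Drop 1: T rot0 at col 2 lands with bottom-row=0; cleared 0 line(s) (total 0); column heights now [0 0 1 2 1 0], max=2
Drop 2: O rot0 at col 0 lands with bottom-row=0; cleared 0 line(s) (total 0); column heights now [2 2 1 2 1 0], max=2
Drop 3: S rot1 at col 2 lands with bottom-row=2; cleared 0 line(s) (total 0); column heights now [2 2 5 4 1 0], max=5
Drop 4: L rot0 at col 0 lands with bottom-row=5; cleared 0 line(s) (total 0); column heights now [6 6 7 4 1 0], max=7
Drop 5: S rot2 at col 0 lands with bottom-row=6; cleared 0 line(s) (total 0); column heights now [7 8 8 4 1 0], max=8
Drop 6: I rot2 at col 1 lands with bottom-row=8; cleared 0 line(s) (total 0); column heights now [7 9 9 9 9 0], max=9
Drop 7: O rot1 at col 3 lands with bottom-row=9; cleared 0 line(s) (total 0); column heights now [7 9 9 11 11 0], max=11

Answer: 0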